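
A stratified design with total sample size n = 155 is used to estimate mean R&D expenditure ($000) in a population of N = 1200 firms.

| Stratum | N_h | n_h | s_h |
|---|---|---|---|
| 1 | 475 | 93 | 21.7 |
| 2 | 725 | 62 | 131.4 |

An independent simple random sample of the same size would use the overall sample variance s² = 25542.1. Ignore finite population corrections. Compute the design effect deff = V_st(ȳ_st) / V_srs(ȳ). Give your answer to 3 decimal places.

deff ≈ 0.622

V̂(ȳ_st) = Σ W_h² s_h²/n_h, with W_h = N_h/N and N = 1200:
  stratum 1: (475/1200)²·21.7²/93 = 0.793343
  stratum 2: (725/1200)²·131.4²/62 = 101.651
V_st = 102.445
V_srs = s²/n = 25542.1/155 = 164.788
deff = V_st / V_srs = 102.445/164.788 = 0.6217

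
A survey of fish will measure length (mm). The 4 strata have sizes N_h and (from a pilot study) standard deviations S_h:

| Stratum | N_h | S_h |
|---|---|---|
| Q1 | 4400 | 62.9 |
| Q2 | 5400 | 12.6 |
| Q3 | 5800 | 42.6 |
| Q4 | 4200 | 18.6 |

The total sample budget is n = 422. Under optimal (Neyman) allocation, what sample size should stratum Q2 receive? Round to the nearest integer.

43

Neyman allocation: n_h = n · N_h S_h / Σ N_i S_i, with n = 422.
  stratum Q1: N_h·S_h = 4400·62.9 = 276760.00
  stratum Q2: N_h·S_h = 5400·12.6 = 68040.00
  stratum Q3: N_h·S_h = 5800·42.6 = 247080.00
  stratum Q4: N_h·S_h = 4200·18.6 = 78120.00
Σ N_h S_h = 670000.00
n for stratum Q2 = 422·68040.00/670000.00 = 42.855 → 43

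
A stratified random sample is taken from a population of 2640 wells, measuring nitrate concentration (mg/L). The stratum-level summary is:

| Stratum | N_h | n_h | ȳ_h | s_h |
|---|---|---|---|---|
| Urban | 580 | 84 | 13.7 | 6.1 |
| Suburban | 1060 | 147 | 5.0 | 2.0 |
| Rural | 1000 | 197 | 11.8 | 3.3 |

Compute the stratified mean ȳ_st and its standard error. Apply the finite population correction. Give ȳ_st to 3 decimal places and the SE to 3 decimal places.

ȳ_st = Σ W_h ȳ_h = (580·13.7 + 1060·5.0 + 1000·11.8)/2640 = 9.48712
V̂(ȳ_st) = Σ W_h² (1 − n_h/N_h) s_h²/n_h, with W_h = N_h/N and N = 2640:
  stratum Urban: (580/2640)²·(1 − 84/580)·6.1²/84 = 0.0182845
  stratum Suburban: (1060/2640)²·(1 − 147/1060)·2.0²/147 = 0.00377843
  stratum Rural: (1000/2640)²·(1 − 197/1000)·3.3²/197 = 0.00636897
V̂(ȳ_st) = 0.0284319
SE(ȳ_st) = √0.0284319 = 0.168618

ȳ_st ≈ 9.487, SE ≈ 0.169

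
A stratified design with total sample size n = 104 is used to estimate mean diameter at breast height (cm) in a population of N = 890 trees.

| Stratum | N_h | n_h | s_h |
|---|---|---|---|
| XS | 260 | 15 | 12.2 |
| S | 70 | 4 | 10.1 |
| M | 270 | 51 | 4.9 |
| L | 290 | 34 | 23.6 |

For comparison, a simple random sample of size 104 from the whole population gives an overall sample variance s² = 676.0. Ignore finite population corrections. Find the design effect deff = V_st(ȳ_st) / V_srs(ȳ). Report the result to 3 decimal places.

V̂(ȳ_st) = Σ W_h² s_h²/n_h, with W_h = N_h/N and N = 890:
  stratum XS: (260/890)²·12.2²/15 = 0.846828
  stratum S: (70/890)²·10.1²/4 = 0.157761
  stratum M: (270/890)²·4.9²/51 = 0.0433281
  stratum L: (290/890)²·23.6²/34 = 1.73925
V_st = 2.78716
V_srs = s²/n = 676.0/104 = 6.5
deff = V_st / V_srs = 2.78716/6.5 = 0.4288

deff ≈ 0.429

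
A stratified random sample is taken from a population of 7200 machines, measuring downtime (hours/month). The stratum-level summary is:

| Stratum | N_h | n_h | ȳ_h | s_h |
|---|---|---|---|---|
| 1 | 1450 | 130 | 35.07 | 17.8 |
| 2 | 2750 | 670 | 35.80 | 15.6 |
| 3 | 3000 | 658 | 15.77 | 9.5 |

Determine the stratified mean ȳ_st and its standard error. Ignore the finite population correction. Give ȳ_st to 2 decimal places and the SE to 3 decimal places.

ȳ_st ≈ 27.31, SE ≈ 0.419

ȳ_st = Σ W_h ȳ_h = (1450·35.07 + 2750·35.80 + 3000·15.77)/7200 = 27.30715
V̂(ȳ_st) = Σ W_h² s_h²/n_h, with W_h = N_h/N and N = 7200:
  stratum 1: (1450/7200)²·17.8²/130 = 0.0988479
  stratum 2: (2750/7200)²·15.6²/670 = 0.0529877
  stratum 3: (3000/7200)²·9.5²/658 = 0.0238122
V̂(ȳ_st) = 0.175648
SE(ȳ_st) = √0.175648 = 0.419104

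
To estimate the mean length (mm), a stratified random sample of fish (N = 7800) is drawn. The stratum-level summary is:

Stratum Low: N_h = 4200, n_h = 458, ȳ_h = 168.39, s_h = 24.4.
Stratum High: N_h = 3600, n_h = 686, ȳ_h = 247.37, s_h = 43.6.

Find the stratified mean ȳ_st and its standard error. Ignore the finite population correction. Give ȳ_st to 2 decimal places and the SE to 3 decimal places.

ȳ_st ≈ 204.84, SE ≈ 0.983

ȳ_st = Σ W_h ȳ_h = (4200·168.39 + 3600·247.37)/7800 = 204.84231
V̂(ȳ_st) = Σ W_h² s_h²/n_h, with W_h = N_h/N and N = 7800:
  stratum Low: (4200/7800)²·24.4²/458 = 0.376898
  stratum High: (3600/7800)²·43.6²/686 = 0.590289
V̂(ȳ_st) = 0.967187
SE(ȳ_st) = √0.967187 = 0.983457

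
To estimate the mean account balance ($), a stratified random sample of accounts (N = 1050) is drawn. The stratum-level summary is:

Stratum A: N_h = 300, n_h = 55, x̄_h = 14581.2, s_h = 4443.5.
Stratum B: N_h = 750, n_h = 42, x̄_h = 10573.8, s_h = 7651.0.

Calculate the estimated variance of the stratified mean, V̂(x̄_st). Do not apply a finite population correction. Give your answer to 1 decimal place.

V̂(x̄_st) = Σ W_h² s_h²/n_h, with W_h = N_h/N and N = 1050:
  stratum A: (300/1050)²·4443.5²/55 = 29305.7
  stratum B: (750/1050)²·7651.0²/42 = 711101
V̂(x̄_st) = 740406

V̂(x̄_st) ≈ 740406.3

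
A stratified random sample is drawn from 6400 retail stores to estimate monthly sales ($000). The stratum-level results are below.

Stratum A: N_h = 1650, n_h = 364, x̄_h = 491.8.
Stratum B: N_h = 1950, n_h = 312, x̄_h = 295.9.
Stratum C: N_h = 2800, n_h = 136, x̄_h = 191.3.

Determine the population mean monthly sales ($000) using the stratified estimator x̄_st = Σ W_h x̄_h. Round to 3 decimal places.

N = Σ N_h = 6400. Stratum weights W_h = N_h/N.
x̄_st = (1650·491.8 + 1950·295.9 + 2800·191.3) / 6400 = 300.64297

x̄_st ≈ 300.643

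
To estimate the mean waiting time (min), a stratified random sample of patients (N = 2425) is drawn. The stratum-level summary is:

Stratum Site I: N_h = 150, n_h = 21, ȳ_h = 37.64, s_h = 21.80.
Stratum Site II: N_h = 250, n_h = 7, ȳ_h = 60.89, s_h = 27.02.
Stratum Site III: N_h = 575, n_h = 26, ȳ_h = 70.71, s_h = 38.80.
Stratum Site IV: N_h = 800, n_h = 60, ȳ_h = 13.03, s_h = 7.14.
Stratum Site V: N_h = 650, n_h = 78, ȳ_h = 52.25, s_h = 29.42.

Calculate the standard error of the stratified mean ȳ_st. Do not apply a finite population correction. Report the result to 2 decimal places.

SE(ȳ_st) ≈ 2.31

V̂(ȳ_st) = Σ W_h² s_h²/n_h, with W_h = N_h/N and N = 2425:
  stratum Site I: (150/2425)²·21.80²/21 = 0.086587
  stratum Site II: (250/2425)²·27.02²/7 = 1.10848
  stratum Site III: (575/2425)²·38.80²/26 = 3.25538
  stratum Site IV: (800/2425)²·7.14²/60 = 0.0924702
  stratum Site V: (650/2425)²·29.42²/78 = 0.797249
V̂(ȳ_st) = 5.34017
SE(ȳ_st) = √5.34017 = 2.31088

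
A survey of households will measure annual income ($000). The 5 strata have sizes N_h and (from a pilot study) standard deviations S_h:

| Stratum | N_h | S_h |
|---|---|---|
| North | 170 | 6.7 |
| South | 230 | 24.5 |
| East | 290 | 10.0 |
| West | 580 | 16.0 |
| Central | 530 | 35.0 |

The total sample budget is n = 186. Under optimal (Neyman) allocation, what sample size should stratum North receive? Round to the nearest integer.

6

Neyman allocation: n_h = n · N_h S_h / Σ N_i S_i, with n = 186.
  stratum North: N_h·S_h = 170·6.7 = 1139.00
  stratum South: N_h·S_h = 230·24.5 = 5635.00
  stratum East: N_h·S_h = 290·10.0 = 2900.00
  stratum West: N_h·S_h = 580·16.0 = 9280.00
  stratum Central: N_h·S_h = 530·35.0 = 18550.00
Σ N_h S_h = 37504.00
n for stratum North = 186·1139.00/37504.00 = 5.649 → 6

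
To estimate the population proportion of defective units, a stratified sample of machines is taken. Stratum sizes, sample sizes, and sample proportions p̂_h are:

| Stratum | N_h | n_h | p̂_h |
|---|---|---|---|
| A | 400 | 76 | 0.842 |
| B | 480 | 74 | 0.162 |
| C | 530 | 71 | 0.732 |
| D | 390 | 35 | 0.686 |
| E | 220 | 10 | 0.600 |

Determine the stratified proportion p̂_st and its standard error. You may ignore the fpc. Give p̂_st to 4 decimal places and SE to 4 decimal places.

N = 2020; stratum weights W_h = N_h/N.
p̂_st = Σ W_h p̂_h = (400·0.842 + 480·0.162 + 530·0.732 + 390·0.686 + 220·0.600)/2020 = 0.59508
V̂(p̂_st) = Σ W_h² p̂_h(1−p̂_h)/(n_h−1):
  stratum A: (400/2020)²·0.842·0.158/75 = 6.95545e-05
  stratum B: (480/2020)²·0.162·0.838/73 = 0.000105006
  stratum C: (530/2020)²·0.732·0.268/70 = 0.000192929
  stratum D: (390/2020)²·0.686·0.314/34 = 0.000236157
  stratum E: (220/2020)²·0.600·0.400/9 = 0.000316309
V̂(p̂_st) = 0.000919956; SE = √V̂ = 0.0303308

p̂_st ≈ 0.5951, SE ≈ 0.0303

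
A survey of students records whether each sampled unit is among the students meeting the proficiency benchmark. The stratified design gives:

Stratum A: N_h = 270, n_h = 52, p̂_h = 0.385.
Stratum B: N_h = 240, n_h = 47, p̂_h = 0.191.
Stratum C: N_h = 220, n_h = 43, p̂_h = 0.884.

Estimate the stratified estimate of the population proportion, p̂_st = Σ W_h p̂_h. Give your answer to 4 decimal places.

p̂_st ≈ 0.4716

N = 730; stratum weights W_h = N_h/N.
p̂_st = Σ W_h p̂_h = (270·0.385 + 240·0.191 + 220·0.884)/730 = 0.47160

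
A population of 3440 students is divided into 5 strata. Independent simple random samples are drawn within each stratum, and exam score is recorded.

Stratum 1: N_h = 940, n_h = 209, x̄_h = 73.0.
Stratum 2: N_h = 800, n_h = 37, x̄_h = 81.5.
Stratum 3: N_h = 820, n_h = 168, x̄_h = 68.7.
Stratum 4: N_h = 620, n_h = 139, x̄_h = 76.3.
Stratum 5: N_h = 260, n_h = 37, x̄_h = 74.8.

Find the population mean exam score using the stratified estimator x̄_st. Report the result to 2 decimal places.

x̄_st ≈ 74.68

N = Σ N_h = 3440. Stratum weights W_h = N_h/N.
x̄_st = (940·73.0 + 800·81.5 + 820·68.7 + 620·76.3 + 260·74.8) / 3440 = 74.6826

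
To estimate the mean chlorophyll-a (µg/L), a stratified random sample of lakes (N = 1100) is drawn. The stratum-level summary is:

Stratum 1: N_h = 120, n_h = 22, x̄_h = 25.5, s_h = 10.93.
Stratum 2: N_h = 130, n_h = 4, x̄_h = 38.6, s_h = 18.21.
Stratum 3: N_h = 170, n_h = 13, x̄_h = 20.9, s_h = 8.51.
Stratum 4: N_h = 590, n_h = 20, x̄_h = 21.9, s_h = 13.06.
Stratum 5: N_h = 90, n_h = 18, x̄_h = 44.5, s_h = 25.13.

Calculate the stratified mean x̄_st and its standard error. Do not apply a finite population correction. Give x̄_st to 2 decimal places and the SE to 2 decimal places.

x̄_st = Σ W_h x̄_h = (120·25.5 + 130·38.6 + 170·20.9 + 590·21.9 + 90·44.5)/1100 = 25.96091
V̂(x̄_st) = Σ W_h² s_h²/n_h, with W_h = N_h/N and N = 1100:
  stratum 1: (120/1100)²·10.93²/22 = 0.0646241
  stratum 2: (130/1100)²·18.21²/4 = 1.15787
  stratum 3: (170/1100)²·8.51²/13 = 0.133054
  stratum 4: (590/1100)²·13.06²/20 = 2.45344
  stratum 5: (90/1100)²·25.13²/18 = 0.234862
V̂(x̄_st) = 4.04385
SE(x̄_st) = √4.04385 = 2.01093

x̄_st ≈ 25.96, SE ≈ 2.01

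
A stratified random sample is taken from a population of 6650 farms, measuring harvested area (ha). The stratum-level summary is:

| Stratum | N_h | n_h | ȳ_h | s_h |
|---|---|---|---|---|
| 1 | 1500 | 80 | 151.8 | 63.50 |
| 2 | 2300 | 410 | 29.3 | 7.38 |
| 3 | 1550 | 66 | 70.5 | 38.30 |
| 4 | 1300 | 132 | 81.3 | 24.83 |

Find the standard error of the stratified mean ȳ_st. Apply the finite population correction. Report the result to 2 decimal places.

SE(ȳ_st) ≈ 1.94

V̂(ȳ_st) = Σ W_h² (1 − n_h/N_h) s_h²/n_h, with W_h = N_h/N and N = 6650:
  stratum 1: (1500/6650)²·(1 − 80/1500)·63.50²/80 = 2.42769
  stratum 2: (2300/6650)²·(1 − 410/2300)·7.38²/410 = 0.013058
  stratum 3: (1550/6650)²·(1 − 66/1550)·38.30²/66 = 1.15605
  stratum 4: (1300/6650)²·(1 − 132/1300)·24.83²/132 = 0.16037
V̂(ȳ_st) = 3.75717
SE(ȳ_st) = √3.75717 = 1.93834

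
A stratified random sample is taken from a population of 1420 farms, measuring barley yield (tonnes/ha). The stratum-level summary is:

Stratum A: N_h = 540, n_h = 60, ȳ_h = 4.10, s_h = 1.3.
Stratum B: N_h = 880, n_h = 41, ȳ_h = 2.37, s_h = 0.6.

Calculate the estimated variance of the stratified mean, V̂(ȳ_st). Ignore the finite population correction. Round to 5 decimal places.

V̂(ȳ_st) ≈ 0.00745

V̂(ȳ_st) = Σ W_h² s_h²/n_h, with W_h = N_h/N and N = 1420:
  stratum A: (540/1420)²·1.3²/60 = 0.0040733
  stratum B: (880/1420)²·0.6²/41 = 0.00337215
V̂(ȳ_st) = 0.00744545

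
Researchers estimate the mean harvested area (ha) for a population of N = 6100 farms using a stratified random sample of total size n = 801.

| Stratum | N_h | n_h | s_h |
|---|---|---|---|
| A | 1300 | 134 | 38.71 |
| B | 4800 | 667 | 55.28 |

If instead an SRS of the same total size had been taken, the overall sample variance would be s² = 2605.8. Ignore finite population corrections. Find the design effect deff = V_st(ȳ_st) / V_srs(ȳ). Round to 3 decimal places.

V̂(ȳ_st) = Σ W_h² s_h²/n_h, with W_h = N_h/N and N = 6100:
  stratum A: (1300/6100)²·38.71²/134 = 0.507889
  stratum B: (4800/6100)²·55.28²/667 = 2.83683
V_st = 3.34472
V_srs = s²/n = 2605.8/801 = 3.25318
deff = V_st / V_srs = 3.34472/3.25318 = 1.0281

deff ≈ 1.028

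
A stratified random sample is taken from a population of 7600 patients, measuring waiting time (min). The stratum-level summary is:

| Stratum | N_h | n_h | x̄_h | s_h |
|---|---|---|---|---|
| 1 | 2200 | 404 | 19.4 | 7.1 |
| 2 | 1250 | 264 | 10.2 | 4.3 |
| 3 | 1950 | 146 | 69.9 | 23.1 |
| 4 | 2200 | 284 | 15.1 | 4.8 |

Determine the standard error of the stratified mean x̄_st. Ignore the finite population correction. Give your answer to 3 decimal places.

V̂(x̄_st) = Σ W_h² s_h²/n_h, with W_h = N_h/N and N = 7600:
  stratum 1: (2200/7600)²·7.1²/404 = 0.0104557
  stratum 2: (1250/7600)²·4.3²/264 = 0.00189464
  stratum 3: (1950/7600)²·23.1²/146 = 0.24061
  stratum 4: (2200/7600)²·4.8²/284 = 0.00679802
V̂(x̄_st) = 0.259758
SE(x̄_st) = √0.259758 = 0.509665

SE(x̄_st) ≈ 0.510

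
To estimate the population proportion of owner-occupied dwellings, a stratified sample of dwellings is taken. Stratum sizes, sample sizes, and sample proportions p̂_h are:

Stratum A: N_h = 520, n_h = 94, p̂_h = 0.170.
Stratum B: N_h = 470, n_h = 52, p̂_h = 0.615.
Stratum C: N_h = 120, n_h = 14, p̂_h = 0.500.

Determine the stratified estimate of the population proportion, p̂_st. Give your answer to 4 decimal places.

p̂_st ≈ 0.3941

N = 1110; stratum weights W_h = N_h/N.
p̂_st = Σ W_h p̂_h = (520·0.170 + 470·0.615 + 120·0.500)/1110 = 0.39410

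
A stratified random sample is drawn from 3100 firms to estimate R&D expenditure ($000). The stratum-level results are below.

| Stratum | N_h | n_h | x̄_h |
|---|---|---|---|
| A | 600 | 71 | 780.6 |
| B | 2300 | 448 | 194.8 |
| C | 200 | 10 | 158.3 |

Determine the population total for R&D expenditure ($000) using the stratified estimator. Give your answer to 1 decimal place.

τ̂_st = Σ N_h x̄_h = 600·780.6 + 2300·194.8 + 200·158.3 = 948060.0

τ̂_st ≈ 948060.0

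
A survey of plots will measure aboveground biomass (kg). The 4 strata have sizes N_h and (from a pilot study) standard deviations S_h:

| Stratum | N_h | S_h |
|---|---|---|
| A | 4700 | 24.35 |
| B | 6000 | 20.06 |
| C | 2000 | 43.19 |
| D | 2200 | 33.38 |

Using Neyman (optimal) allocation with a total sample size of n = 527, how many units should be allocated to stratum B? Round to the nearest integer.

Neyman allocation: n_h = n · N_h S_h / Σ N_i S_i, with n = 527.
  stratum A: N_h·S_h = 4700·24.35 = 114445.00
  stratum B: N_h·S_h = 6000·20.06 = 120360.00
  stratum C: N_h·S_h = 2000·43.19 = 86380.00
  stratum D: N_h·S_h = 2200·33.38 = 73436.00
Σ N_h S_h = 394621.00
n for stratum B = 527·120360.00/394621.00 = 160.736 → 161

161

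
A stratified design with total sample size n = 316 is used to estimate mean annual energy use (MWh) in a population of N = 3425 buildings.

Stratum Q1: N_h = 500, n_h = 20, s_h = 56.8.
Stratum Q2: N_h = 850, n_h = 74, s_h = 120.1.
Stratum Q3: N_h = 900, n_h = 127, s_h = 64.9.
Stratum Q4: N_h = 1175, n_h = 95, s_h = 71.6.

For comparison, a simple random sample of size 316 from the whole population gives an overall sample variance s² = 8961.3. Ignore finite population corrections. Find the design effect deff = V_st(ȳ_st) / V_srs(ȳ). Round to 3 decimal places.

deff ≈ 0.849

V̂(ȳ_st) = Σ W_h² s_h²/n_h, with W_h = N_h/N and N = 3425:
  stratum Q1: (500/3425)²·56.8²/20 = 3.43784
  stratum Q2: (850/3425)²·120.1²/74 = 12.0052
  stratum Q3: (900/3425)²·64.9²/127 = 2.29007
  stratum Q4: (1175/3425)²·71.6²/95 = 6.35122
V_st = 24.0844
V_srs = s²/n = 8961.3/316 = 28.3585
deff = V_st / V_srs = 24.0844/28.3585 = 0.8493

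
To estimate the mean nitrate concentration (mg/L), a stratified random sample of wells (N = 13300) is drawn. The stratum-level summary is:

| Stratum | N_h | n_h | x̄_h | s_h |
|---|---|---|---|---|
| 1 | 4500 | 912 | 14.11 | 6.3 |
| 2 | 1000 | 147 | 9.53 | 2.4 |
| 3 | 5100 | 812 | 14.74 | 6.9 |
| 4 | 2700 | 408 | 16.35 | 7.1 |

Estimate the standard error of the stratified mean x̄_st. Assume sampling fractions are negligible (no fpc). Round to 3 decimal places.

V̂(x̄_st) = Σ W_h² s_h²/n_h, with W_h = N_h/N and N = 13300:
  stratum 1: (4500/13300)²·6.3²/912 = 0.00498205
  stratum 2: (1000/13300)²·2.4²/147 = 0.000221514
  stratum 3: (5100/13300)²·6.9²/812 = 0.00862143
  stratum 4: (2700/13300)²·7.1²/408 = 0.00509191
V̂(x̄_st) = 0.0189169
SE(x̄_st) = √0.0189169 = 0.137539

SE(x̄_st) ≈ 0.138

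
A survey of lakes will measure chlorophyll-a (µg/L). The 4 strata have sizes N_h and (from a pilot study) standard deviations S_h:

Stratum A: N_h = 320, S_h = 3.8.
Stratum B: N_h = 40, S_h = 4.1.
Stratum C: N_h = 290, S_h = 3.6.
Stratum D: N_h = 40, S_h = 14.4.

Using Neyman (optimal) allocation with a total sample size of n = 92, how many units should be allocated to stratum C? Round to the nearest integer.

Neyman allocation: n_h = n · N_h S_h / Σ N_i S_i, with n = 92.
  stratum A: N_h·S_h = 320·3.8 = 1216.00
  stratum B: N_h·S_h = 40·4.1 = 164.00
  stratum C: N_h·S_h = 290·3.6 = 1044.00
  stratum D: N_h·S_h = 40·14.4 = 576.00
Σ N_h S_h = 3000.00
n for stratum C = 92·1044.00/3000.00 = 32.016 → 32

32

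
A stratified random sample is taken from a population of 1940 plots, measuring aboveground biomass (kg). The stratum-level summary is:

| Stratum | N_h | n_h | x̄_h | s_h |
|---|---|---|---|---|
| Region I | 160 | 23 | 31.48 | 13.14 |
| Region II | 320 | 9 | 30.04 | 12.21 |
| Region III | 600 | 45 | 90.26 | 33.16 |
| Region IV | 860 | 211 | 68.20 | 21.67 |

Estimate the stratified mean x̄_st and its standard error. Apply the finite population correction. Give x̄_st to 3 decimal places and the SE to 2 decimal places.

x̄_st = Σ W_h x̄_h = (160·31.48 + 320·30.04 + 600·90.26 + 860·68.20)/1940 = 65.69979
V̂(x̄_st) = Σ W_h² (1 − n_h/N_h) s_h²/n_h, with W_h = N_h/N and N = 1940:
  stratum Region I: (160/1940)²·(1 − 23/160)·13.14²/23 = 0.043722
  stratum Region II: (320/1940)²·(1 − 9/320)·12.21²/9 = 0.438022
  stratum Region III: (600/1940)²·(1 − 45/600)·33.16²/45 = 2.16201
  stratum Region IV: (860/1940)²·(1 − 211/860)·21.67²/211 = 0.330046
V̂(x̄_st) = 2.9738
SE(x̄_st) = √2.9738 = 1.72447

x̄_st ≈ 65.700, SE ≈ 1.72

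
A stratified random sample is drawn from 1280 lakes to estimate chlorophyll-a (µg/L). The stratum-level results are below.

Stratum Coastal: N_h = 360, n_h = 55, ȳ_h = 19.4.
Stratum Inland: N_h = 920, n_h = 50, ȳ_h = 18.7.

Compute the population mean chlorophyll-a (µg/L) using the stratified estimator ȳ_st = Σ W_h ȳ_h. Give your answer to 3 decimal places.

ȳ_st ≈ 18.897

N = Σ N_h = 1280. Stratum weights W_h = N_h/N.
ȳ_st = (360·19.4 + 920·18.7) / 1280 = 18.89688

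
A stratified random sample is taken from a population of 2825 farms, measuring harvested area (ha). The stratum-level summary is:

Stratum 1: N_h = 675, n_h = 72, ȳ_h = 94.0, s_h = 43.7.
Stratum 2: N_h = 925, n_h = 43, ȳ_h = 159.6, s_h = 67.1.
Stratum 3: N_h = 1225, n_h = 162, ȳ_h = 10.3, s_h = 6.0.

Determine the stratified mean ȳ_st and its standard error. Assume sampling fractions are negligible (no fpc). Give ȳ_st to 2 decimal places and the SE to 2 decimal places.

ȳ_st ≈ 79.18, SE ≈ 3.58

ȳ_st = Σ W_h ȳ_h = (675·94.0 + 925·159.6 + 1225·10.3)/2825 = 79.18496
V̂(ȳ_st) = Σ W_h² s_h²/n_h, with W_h = N_h/N and N = 2825:
  stratum 1: (675/2825)²·43.7²/72 = 1.51426
  stratum 2: (925/2825)²·67.1²/43 = 11.226
  stratum 3: (1225/2825)²·6.0²/162 = 0.0417852
V̂(ȳ_st) = 12.782
SE(ȳ_st) = √12.782 = 3.57519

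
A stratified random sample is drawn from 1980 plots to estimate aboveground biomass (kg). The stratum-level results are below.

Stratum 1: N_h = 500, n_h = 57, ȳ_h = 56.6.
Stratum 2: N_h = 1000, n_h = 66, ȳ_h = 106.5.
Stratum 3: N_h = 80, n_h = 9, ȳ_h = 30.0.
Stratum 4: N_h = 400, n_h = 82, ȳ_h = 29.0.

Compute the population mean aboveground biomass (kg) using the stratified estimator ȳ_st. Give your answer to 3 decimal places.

ȳ_st ≈ 75.152

N = Σ N_h = 1980. Stratum weights W_h = N_h/N.
ȳ_st = (500·56.6 + 1000·106.5 + 80·30.0 + 400·29.0) / 1980 = 75.15152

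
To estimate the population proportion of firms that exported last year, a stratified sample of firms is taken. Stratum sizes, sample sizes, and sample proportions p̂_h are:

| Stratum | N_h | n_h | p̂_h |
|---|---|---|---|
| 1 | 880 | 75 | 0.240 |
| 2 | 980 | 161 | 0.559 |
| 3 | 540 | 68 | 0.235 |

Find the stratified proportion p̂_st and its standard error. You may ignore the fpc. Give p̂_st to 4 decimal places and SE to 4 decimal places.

p̂_st ≈ 0.3691, SE ≈ 0.0269

N = 2400; stratum weights W_h = N_h/N.
p̂_st = Σ W_h p̂_h = (880·0.240 + 980·0.559 + 540·0.235)/2400 = 0.36913
V̂(p̂_st) = Σ W_h² p̂_h(1−p̂_h)/(n_h−1):
  stratum 1: (880/2400)²·0.240·0.760/74 = 0.000331387
  stratum 2: (980/2400)²·0.559·0.441/160 = 0.000256898
  stratum 3: (540/2400)²·0.235·0.765/67 = 0.000135837
V̂(p̂_st) = 0.000724122; SE = √V̂ = 0.0269095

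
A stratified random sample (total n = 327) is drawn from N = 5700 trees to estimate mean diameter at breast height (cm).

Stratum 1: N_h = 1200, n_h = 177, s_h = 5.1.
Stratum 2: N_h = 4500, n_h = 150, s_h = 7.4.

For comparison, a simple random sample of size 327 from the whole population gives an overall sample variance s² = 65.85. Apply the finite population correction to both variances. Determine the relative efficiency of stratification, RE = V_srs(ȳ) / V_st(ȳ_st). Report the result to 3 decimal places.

V̂(ȳ_st) = Σ W_h² (1 − n_h/N_h) s_h²/n_h, with W_h = N_h/N and N = 5700:
  stratum 1: (1200/5700)²·(1 − 177/1200)·5.1²/177 = 0.00555232
  stratum 2: (4500/5700)²·(1 − 150/4500)·7.4²/150 = 0.21995
V_st = 0.225502
V_srs = (1 − 327/5700)·65.85/327 = 0.189824
Relative efficiency = V_srs / V_st = 0.189824/0.225502 = 0.8418

RE ≈ 0.842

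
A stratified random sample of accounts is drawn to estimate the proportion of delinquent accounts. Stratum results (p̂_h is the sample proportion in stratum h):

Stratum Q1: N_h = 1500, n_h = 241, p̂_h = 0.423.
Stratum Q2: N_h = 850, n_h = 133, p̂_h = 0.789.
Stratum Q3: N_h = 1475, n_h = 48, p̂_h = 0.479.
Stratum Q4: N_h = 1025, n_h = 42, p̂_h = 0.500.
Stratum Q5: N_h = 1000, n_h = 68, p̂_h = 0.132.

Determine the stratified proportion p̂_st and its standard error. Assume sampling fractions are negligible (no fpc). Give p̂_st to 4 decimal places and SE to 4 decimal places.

p̂_st ≈ 0.4540, SE ≈ 0.0258

N = 5850; stratum weights W_h = N_h/N.
p̂_st = Σ W_h p̂_h = (1500·0.423 + 850·0.789 + 1475·0.479 + 1025·0.500 + 1000·0.132)/5850 = 0.45405
V̂(p̂_st) = Σ W_h² p̂_h(1−p̂_h)/(n_h−1):
  stratum Q1: (1500/5850)²·0.423·0.577/240 = 6.68614e-05
  stratum Q2: (850/5850)²·0.789·0.211/132 = 2.66264e-05
  stratum Q3: (1475/5850)²·0.479·0.521/47 = 0.000337557
  stratum Q4: (1025/5850)²·0.500·0.500/41 = 0.000187194
  stratum Q5: (1000/5850)²·0.132·0.868/67 = 4.99697e-05
V̂(p̂_st) = 0.000668209; SE = √V̂ = 0.0258497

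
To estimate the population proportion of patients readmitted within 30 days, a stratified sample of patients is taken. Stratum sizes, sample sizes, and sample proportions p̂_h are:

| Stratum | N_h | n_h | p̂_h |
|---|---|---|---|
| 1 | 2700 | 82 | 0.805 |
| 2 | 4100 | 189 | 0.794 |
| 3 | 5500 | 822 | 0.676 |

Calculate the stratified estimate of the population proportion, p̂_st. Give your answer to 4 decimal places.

N = 12300; stratum weights W_h = N_h/N.
p̂_st = Σ W_h p̂_h = (2700·0.805 + 4100·0.794 + 5500·0.676)/12300 = 0.74365

p̂_st ≈ 0.7437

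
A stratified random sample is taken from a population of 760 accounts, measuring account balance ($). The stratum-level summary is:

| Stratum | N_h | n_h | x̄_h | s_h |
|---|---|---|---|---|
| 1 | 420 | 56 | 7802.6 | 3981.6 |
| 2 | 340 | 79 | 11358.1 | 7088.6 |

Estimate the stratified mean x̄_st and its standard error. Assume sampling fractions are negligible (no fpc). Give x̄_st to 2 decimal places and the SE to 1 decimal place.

x̄_st ≈ 9393.22, SE ≈ 462.3

x̄_st = Σ W_h x̄_h = (420·7802.6 + 340·11358.1)/760 = 9393.21842
V̂(x̄_st) = Σ W_h² s_h²/n_h, with W_h = N_h/N and N = 760:
  stratum 1: (420/760)²·3981.6²/56 = 86456.7
  stratum 2: (340/760)²·7088.6²/79 = 127299
V̂(x̄_st) = 213756
SE(x̄_st) = √213756 = 462.337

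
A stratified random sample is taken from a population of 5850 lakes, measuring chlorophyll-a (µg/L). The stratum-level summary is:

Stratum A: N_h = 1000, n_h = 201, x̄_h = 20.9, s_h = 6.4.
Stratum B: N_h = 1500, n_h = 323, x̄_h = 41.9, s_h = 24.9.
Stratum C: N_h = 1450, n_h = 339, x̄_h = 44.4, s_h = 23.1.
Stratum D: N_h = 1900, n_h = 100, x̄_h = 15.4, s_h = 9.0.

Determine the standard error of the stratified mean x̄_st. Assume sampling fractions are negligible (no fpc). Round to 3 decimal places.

SE(x̄_st) ≈ 0.561

V̂(x̄_st) = Σ W_h² s_h²/n_h, with W_h = N_h/N and N = 5850:
  stratum A: (1000/5850)²·6.4²/201 = 0.00595459
  stratum B: (1500/5850)²·24.9²/323 = 0.126202
  stratum C: (1450/5850)²·23.1²/339 = 0.0967049
  stratum D: (1900/5850)²·9.0²/100 = 0.0854438
V̂(x̄_st) = 0.314306
SE(x̄_st) = √0.314306 = 0.56063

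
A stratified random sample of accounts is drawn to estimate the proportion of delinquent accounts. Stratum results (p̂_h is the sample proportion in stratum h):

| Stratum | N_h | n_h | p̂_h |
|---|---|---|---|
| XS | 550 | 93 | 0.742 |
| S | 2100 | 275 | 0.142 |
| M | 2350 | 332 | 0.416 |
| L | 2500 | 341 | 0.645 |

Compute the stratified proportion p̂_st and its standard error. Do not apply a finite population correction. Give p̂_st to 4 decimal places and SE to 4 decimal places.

p̂_st ≈ 0.4395, SE ≈ 0.0139

N = 7500; stratum weights W_h = N_h/N.
p̂_st = Σ W_h p̂_h = (550·0.742 + 2100·0.142 + 2350·0.416 + 2500·0.645)/7500 = 0.43952
V̂(p̂_st) = Σ W_h² p̂_h(1−p̂_h)/(n_h−1):
  stratum XS: (550/7500)²·0.742·0.258/92 = 1.11902e-05
  stratum S: (2100/7500)²·0.142·0.858/274 = 3.48611e-05
  stratum M: (2350/7500)²·0.416·0.584/331 = 7.20595e-05
  stratum L: (2500/7500)²·0.645·0.355/340 = 7.48284e-05
V̂(p̂_st) = 0.000192939; SE = √V̂ = 0.0138903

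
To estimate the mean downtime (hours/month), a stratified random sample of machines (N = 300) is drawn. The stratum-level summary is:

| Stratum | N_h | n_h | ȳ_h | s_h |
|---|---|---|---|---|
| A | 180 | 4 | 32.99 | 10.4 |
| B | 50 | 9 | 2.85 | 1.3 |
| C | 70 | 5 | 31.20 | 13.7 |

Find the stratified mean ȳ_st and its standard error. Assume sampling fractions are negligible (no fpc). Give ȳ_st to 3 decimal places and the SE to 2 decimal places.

ȳ_st ≈ 27.549, SE ≈ 3.43

ȳ_st = Σ W_h ȳ_h = (180·32.99 + 50·2.85 + 70·31.20)/300 = 27.54900
V̂(ȳ_st) = Σ W_h² s_h²/n_h, with W_h = N_h/N and N = 300:
  stratum A: (180/300)²·10.4²/4 = 9.7344
  stratum B: (50/300)²·1.3²/9 = 0.00521605
  stratum C: (70/300)²·13.7²/5 = 2.04374
V̂(ȳ_st) = 11.7834
SE(ȳ_st) = √11.7834 = 3.43269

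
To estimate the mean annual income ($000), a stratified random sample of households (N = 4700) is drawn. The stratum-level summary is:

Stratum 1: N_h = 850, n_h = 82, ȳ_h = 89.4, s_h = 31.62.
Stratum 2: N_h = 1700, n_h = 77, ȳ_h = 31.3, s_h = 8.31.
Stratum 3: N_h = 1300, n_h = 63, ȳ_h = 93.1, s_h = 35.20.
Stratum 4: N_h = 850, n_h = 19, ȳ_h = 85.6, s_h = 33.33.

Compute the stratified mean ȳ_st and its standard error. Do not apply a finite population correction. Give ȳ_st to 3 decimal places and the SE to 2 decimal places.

ȳ_st = Σ W_h ȳ_h = (850·89.4 + 1700·31.3 + 1300·93.1 + 850·85.6)/4700 = 68.72128
V̂(ȳ_st) = Σ W_h² s_h²/n_h, with W_h = N_h/N and N = 4700:
  stratum 1: (850/4700)²·31.62²/82 = 0.398797
  stratum 2: (1700/4700)²·8.31²/77 = 0.117331
  stratum 3: (1300/4700)²·35.20²/63 = 1.50465
  stratum 4: (850/4700)²·33.33²/19 = 1.91231
V̂(ȳ_st) = 3.93309
SE(ȳ_st) = √3.93309 = 1.9832

ȳ_st ≈ 68.721, SE ≈ 1.98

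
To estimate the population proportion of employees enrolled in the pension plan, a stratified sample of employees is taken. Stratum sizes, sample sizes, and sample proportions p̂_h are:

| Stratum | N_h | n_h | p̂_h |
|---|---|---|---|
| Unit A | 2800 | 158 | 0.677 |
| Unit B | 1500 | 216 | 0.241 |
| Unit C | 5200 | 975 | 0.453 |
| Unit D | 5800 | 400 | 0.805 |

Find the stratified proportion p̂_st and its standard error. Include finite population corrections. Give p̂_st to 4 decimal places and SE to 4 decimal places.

N = 15300; stratum weights W_h = N_h/N.
p̂_st = Σ W_h p̂_h = (2800·0.677 + 1500·0.241 + 5200·0.453 + 5800·0.805)/15300 = 0.60665
V̂(p̂_st) = Σ W_h² (1 − n_h/N_h) p̂_h(1−p̂_h)/(n_h−1):
  stratum Unit A: (2800/15300)²·(1 − 158/2800)·0.677·0.323/157 = 4.40149e-05
  stratum Unit B: (1500/15300)²·(1 − 216/1500)·0.241·0.759/215 = 6.99993e-06
  stratum Unit C: (5200/15300)²·(1 − 975/5200)·0.453·0.547/974 = 2.38767e-05
  stratum Unit D: (5800/15300)²·(1 − 400/5800)·0.805·0.195/399 = 5.26376e-05
V̂(p̂_st) = 0.000127529; SE = √V̂ = 0.0112929

p̂_st ≈ 0.6066, SE ≈ 0.0113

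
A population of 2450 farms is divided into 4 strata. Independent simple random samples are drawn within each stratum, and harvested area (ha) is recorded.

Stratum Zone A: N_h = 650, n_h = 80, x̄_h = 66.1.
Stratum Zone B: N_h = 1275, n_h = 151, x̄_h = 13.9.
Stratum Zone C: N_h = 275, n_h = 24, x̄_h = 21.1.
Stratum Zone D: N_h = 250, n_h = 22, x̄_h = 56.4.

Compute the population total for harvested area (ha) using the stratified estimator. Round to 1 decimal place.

τ̂_st = Σ N_h x̄_h = 650·66.1 + 1275·13.9 + 275·21.1 + 250·56.4 = 80590.0

τ̂_st ≈ 80590.0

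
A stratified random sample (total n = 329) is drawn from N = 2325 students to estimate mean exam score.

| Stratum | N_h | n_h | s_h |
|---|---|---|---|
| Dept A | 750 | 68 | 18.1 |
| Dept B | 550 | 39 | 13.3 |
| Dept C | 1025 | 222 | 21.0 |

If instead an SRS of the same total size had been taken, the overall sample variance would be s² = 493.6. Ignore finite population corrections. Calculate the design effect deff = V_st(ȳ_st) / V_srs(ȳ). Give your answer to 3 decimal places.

deff ≈ 0.761

V̂(ȳ_st) = Σ W_h² s_h²/n_h, with W_h = N_h/N and N = 2325:
  stratum Dept A: (750/2325)²·18.1²/68 = 0.501331
  stratum Dept B: (550/2325)²·13.3²/39 = 0.253815
  stratum Dept C: (1025/2325)²·21.0²/222 = 0.386089
V_st = 1.14124
V_srs = s²/n = 493.6/329 = 1.5003
deff = V_st / V_srs = 1.14124/1.5003 = 0.7607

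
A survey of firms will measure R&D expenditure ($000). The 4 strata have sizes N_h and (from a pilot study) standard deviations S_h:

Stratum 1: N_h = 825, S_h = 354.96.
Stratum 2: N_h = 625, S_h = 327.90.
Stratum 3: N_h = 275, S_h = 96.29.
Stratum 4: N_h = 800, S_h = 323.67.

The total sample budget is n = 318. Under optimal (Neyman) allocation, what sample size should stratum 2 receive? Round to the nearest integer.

83

Neyman allocation: n_h = n · N_h S_h / Σ N_i S_i, with n = 318.
  stratum 1: N_h·S_h = 825·354.96 = 292842.00
  stratum 2: N_h·S_h = 625·327.90 = 204937.50
  stratum 3: N_h·S_h = 275·96.29 = 26479.75
  stratum 4: N_h·S_h = 800·323.67 = 258936.00
Σ N_h S_h = 783195.25
n for stratum 2 = 318·204937.50/783195.25 = 83.211 → 83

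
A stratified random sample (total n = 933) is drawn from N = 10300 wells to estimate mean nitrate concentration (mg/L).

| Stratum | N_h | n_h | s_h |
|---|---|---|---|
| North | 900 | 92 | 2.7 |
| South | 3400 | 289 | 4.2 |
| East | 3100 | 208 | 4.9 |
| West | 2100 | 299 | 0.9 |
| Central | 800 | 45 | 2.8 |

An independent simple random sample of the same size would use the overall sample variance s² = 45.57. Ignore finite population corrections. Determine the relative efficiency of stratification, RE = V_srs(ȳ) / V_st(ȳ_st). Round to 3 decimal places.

V̂(ȳ_st) = Σ W_h² s_h²/n_h, with W_h = N_h/N and N = 10300:
  stratum North: (900/10300)²·2.7²/92 = 0.000604993
  stratum South: (3400/10300)²·4.2²/289 = 0.00665096
  stratum East: (3100/10300)²·4.9²/208 = 0.0104563
  stratum West: (2100/10300)²·0.9²/299 = 0.00011261
  stratum Central: (800/10300)²·2.8²/45 = 0.00105102
V_st = 0.0188759
V_srs = s²/n = 45.57/933 = 0.0488424
Relative efficiency = V_srs / V_st = 0.0488424/0.0188759 = 2.5876

RE ≈ 2.588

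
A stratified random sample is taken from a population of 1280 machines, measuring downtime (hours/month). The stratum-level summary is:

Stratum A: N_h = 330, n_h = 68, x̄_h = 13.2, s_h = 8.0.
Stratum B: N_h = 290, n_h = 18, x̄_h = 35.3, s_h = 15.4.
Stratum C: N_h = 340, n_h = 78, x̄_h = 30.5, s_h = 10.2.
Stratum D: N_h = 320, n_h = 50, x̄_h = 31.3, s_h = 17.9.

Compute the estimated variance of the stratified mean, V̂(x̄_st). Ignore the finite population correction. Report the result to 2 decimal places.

V̂(x̄_st) ≈ 1.23

V̂(x̄_st) = Σ W_h² s_h²/n_h, with W_h = N_h/N and N = 1280:
  stratum A: (330/1280)²·8.0²/68 = 0.0625574
  stratum B: (290/1280)²·15.4²/18 = 0.676309
  stratum C: (340/1280)²·10.2²/78 = 0.0941117
  stratum D: (320/1280)²·17.9²/50 = 0.400512
V̂(x̄_st) = 1.23349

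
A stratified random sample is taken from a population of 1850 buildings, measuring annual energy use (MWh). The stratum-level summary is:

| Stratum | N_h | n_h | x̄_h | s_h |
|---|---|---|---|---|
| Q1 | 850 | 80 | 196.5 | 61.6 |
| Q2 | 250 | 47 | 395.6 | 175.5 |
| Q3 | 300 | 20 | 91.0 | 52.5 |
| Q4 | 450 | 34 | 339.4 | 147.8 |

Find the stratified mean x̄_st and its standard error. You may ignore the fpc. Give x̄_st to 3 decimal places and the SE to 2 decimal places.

x̄_st ≈ 241.057, SE ≈ 7.98

x̄_st = Σ W_h x̄_h = (850·196.5 + 250·395.6 + 300·91.0 + 450·339.4)/1850 = 241.05676
V̂(x̄_st) = Σ W_h² s_h²/n_h, with W_h = N_h/N and N = 1850:
  stratum Q1: (850/1850)²·61.6²/80 = 10.013
  stratum Q2: (250/1850)²·175.5²/47 = 11.9672
  stratum Q3: (300/1850)²·52.5²/20 = 3.624
  stratum Q4: (450/1850)²·147.8²/34 = 38.0147
V̂(x̄_st) = 63.6189
SE(x̄_st) = √63.6189 = 7.97615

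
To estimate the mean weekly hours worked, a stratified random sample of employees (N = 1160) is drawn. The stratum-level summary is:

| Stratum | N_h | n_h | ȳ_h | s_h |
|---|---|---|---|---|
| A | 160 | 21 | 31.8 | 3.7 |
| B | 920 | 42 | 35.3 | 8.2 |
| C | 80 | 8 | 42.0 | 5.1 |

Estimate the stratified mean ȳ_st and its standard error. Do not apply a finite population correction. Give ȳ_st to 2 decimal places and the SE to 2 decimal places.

ȳ_st = Σ W_h ȳ_h = (160·31.8 + 920·35.3 + 80·42.0)/1160 = 35.27931
V̂(ȳ_st) = Σ W_h² s_h²/n_h, with W_h = N_h/N and N = 1160:
  stratum A: (160/1160)²·3.7²/21 = 0.0124025
  stratum B: (920/1160)²·8.2²/42 = 1.00702
  stratum C: (80/1160)²·5.1²/8 = 0.0154637
V̂(ȳ_st) = 1.03489
SE(ȳ_st) = √1.03489 = 1.01729

ȳ_st ≈ 35.28, SE ≈ 1.02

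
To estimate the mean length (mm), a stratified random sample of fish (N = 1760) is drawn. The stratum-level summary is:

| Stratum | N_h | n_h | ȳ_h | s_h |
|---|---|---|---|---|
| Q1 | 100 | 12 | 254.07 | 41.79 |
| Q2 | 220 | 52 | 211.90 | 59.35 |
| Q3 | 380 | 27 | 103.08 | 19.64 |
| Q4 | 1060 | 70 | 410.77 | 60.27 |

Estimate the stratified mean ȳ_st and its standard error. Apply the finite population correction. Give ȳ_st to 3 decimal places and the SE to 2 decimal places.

ȳ_st ≈ 310.575, SE ≈ 4.41

ȳ_st = Σ W_h ȳ_h = (100·254.07 + 220·211.90 + 380·103.08 + 1060·410.77)/1760 = 310.57477
V̂(ȳ_st) = Σ W_h² (1 − n_h/N_h) s_h²/n_h, with W_h = N_h/N and N = 1760:
  stratum Q1: (100/1760)²·(1 − 12/100)·41.79²/12 = 0.413448
  stratum Q2: (220/1760)²·(1 − 52/220)·59.35²/52 = 0.808248
  stratum Q3: (380/1760)²·(1 − 27/380)·19.64²/27 = 0.61866
  stratum Q4: (1060/1760)²·(1 − 70/1060)·60.27²/70 = 17.58
V̂(ȳ_st) = 19.4204
SE(ȳ_st) = √19.4204 = 4.40686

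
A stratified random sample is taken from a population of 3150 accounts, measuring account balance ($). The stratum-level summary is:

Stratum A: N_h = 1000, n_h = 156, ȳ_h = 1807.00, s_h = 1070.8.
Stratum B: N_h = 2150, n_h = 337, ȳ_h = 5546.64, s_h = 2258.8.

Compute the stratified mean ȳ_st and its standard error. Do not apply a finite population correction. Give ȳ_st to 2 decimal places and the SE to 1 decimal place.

ȳ_st ≈ 4359.45, SE ≈ 88.3

ȳ_st = Σ W_h ȳ_h = (1000·1807.00 + 2150·5546.64)/3150 = 4359.45270
V̂(ȳ_st) = Σ W_h² s_h²/n_h, with W_h = N_h/N and N = 3150:
  stratum A: (1000/3150)²·1070.8²/156 = 740.749
  stratum B: (2150/3150)²·2258.8²/337 = 7053.12
V̂(ȳ_st) = 7793.87
SE(ȳ_st) = √7793.87 = 88.2829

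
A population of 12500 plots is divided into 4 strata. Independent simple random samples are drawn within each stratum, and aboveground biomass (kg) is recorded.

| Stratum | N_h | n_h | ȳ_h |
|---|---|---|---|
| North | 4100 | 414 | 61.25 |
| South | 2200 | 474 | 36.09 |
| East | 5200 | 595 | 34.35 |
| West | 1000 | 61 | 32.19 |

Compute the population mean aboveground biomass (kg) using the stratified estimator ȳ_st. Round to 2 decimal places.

ȳ_st ≈ 43.31

N = Σ N_h = 12500. Stratum weights W_h = N_h/N.
ȳ_st = (4100·61.25 + 2200·36.09 + 5200·34.35 + 1000·32.19) / 12500 = 43.3066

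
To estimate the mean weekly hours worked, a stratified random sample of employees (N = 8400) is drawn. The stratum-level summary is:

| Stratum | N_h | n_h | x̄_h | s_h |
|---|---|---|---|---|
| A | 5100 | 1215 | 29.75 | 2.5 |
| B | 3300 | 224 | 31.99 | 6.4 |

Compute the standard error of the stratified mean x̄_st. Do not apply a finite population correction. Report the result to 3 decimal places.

V̂(x̄_st) = Σ W_h² s_h²/n_h, with W_h = N_h/N and N = 8400:
  stratum A: (5100/8400)²·2.5²/1215 = 0.00189621
  stratum B: (3300/8400)²·6.4²/224 = 0.0282216
V̂(x̄_st) = 0.0301178
SE(x̄_st) = √0.0301178 = 0.173545

SE(x̄_st) ≈ 0.174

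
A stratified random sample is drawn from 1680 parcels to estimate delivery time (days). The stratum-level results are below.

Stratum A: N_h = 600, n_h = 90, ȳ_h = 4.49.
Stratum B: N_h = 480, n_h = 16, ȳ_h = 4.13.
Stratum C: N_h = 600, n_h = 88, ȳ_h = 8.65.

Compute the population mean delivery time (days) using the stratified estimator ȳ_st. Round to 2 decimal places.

ȳ_st ≈ 5.87

N = Σ N_h = 1680. Stratum weights W_h = N_h/N.
ȳ_st = (600·4.49 + 480·4.13 + 600·8.65) / 1680 = 5.8729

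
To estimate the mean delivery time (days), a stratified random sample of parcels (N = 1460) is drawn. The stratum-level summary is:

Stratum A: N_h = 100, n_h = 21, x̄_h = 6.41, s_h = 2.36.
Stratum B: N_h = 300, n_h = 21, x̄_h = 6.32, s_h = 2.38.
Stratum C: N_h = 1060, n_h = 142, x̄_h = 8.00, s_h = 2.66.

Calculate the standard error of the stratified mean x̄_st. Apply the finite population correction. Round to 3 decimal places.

SE(x̄_st) ≈ 0.185

V̂(x̄_st) = Σ W_h² (1 − n_h/N_h) s_h²/n_h, with W_h = N_h/N and N = 1460:
  stratum A: (100/1460)²·(1 − 21/100)·2.36²/21 = 0.000982938
  stratum B: (300/1460)²·(1 − 21/300)·2.38²/21 = 0.0105914
  stratum C: (1060/1460)²·(1 − 142/1060)·2.66²/142 = 0.0227467
V̂(x̄_st) = 0.034321
SE(x̄_st) = √0.034321 = 0.185259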